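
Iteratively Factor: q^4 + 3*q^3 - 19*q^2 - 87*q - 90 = (q - 5)*(q^3 + 8*q^2 + 21*q + 18) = (q - 5)*(q + 3)*(q^2 + 5*q + 6) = (q - 5)*(q + 3)^2*(q + 2)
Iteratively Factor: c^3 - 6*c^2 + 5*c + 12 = (c + 1)*(c^2 - 7*c + 12) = (c - 3)*(c + 1)*(c - 4)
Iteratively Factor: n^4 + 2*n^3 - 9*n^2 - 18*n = (n + 2)*(n^3 - 9*n) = (n - 3)*(n + 2)*(n^2 + 3*n) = n*(n - 3)*(n + 2)*(n + 3)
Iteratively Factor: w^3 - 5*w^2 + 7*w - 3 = (w - 1)*(w^2 - 4*w + 3) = (w - 3)*(w - 1)*(w - 1)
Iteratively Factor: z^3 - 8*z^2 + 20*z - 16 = (z - 2)*(z^2 - 6*z + 8) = (z - 4)*(z - 2)*(z - 2)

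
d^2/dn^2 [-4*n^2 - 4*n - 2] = -8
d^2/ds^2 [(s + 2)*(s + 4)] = 2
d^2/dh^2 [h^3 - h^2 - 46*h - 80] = 6*h - 2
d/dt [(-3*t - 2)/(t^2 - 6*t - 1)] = (3*t^2 + 4*t - 9)/(t^4 - 12*t^3 + 34*t^2 + 12*t + 1)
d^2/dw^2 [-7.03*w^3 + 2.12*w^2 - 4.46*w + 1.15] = 4.24 - 42.18*w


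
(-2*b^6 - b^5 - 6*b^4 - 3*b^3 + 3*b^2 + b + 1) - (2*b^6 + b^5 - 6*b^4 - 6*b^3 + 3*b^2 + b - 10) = -4*b^6 - 2*b^5 + 3*b^3 + 11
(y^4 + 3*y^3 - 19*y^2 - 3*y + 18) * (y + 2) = y^5 + 5*y^4 - 13*y^3 - 41*y^2 + 12*y + 36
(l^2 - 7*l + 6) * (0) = 0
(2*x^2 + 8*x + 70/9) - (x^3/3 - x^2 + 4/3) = -x^3/3 + 3*x^2 + 8*x + 58/9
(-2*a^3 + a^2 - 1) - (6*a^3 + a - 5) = -8*a^3 + a^2 - a + 4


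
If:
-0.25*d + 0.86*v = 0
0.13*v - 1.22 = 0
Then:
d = 32.28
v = 9.38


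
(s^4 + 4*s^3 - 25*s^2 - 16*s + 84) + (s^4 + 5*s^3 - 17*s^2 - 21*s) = 2*s^4 + 9*s^3 - 42*s^2 - 37*s + 84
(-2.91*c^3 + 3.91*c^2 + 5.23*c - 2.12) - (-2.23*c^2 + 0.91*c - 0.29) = -2.91*c^3 + 6.14*c^2 + 4.32*c - 1.83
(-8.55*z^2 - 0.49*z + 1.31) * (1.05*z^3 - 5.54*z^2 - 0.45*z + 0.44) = -8.9775*z^5 + 46.8525*z^4 + 7.9376*z^3 - 10.7989*z^2 - 0.8051*z + 0.5764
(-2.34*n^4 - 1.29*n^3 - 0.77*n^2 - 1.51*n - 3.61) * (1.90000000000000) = -4.446*n^4 - 2.451*n^3 - 1.463*n^2 - 2.869*n - 6.859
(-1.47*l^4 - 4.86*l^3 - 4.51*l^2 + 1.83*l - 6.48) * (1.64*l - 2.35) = -2.4108*l^5 - 4.5159*l^4 + 4.0246*l^3 + 13.5997*l^2 - 14.9277*l + 15.228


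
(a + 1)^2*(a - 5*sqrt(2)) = a^3 - 5*sqrt(2)*a^2 + 2*a^2 - 10*sqrt(2)*a + a - 5*sqrt(2)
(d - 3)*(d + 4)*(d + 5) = d^3 + 6*d^2 - 7*d - 60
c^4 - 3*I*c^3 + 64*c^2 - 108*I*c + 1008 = (c - 7*I)*(c - 6*I)*(c + 4*I)*(c + 6*I)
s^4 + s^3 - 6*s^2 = s^2*(s - 2)*(s + 3)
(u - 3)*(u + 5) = u^2 + 2*u - 15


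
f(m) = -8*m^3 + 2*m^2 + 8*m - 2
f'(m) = -24*m^2 + 4*m + 8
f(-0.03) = -2.24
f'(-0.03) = 7.86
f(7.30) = -2949.16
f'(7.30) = -1241.76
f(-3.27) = 272.95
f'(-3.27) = -261.71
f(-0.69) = -3.94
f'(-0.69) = -6.19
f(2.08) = -48.70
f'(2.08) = -87.51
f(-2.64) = 138.02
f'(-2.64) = -169.83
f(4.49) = -649.91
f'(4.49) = -457.88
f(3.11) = -198.42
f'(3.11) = -211.69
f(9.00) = -5600.00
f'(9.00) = -1900.00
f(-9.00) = 5920.00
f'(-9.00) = -1972.00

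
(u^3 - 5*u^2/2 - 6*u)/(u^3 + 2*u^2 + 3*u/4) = 2*(u - 4)/(2*u + 1)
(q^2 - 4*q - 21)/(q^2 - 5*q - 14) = (q + 3)/(q + 2)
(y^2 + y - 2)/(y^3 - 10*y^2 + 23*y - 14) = (y + 2)/(y^2 - 9*y + 14)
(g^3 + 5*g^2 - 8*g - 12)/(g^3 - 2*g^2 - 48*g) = (g^2 - g - 2)/(g*(g - 8))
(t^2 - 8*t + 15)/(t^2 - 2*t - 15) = (t - 3)/(t + 3)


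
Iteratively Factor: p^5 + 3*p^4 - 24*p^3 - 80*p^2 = (p + 4)*(p^4 - p^3 - 20*p^2) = p*(p + 4)*(p^3 - p^2 - 20*p) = p^2*(p + 4)*(p^2 - p - 20) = p^2*(p + 4)^2*(p - 5)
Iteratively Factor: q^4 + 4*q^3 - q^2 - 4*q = (q + 4)*(q^3 - q) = (q + 1)*(q + 4)*(q^2 - q) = q*(q + 1)*(q + 4)*(q - 1)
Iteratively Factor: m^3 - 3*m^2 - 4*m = (m)*(m^2 - 3*m - 4) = m*(m + 1)*(m - 4)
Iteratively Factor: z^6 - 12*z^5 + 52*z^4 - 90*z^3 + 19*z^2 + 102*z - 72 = (z + 1)*(z^5 - 13*z^4 + 65*z^3 - 155*z^2 + 174*z - 72) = (z - 1)*(z + 1)*(z^4 - 12*z^3 + 53*z^2 - 102*z + 72) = (z - 3)*(z - 1)*(z + 1)*(z^3 - 9*z^2 + 26*z - 24) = (z - 3)*(z - 2)*(z - 1)*(z + 1)*(z^2 - 7*z + 12) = (z - 4)*(z - 3)*(z - 2)*(z - 1)*(z + 1)*(z - 3)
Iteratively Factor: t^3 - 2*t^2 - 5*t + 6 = (t + 2)*(t^2 - 4*t + 3) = (t - 1)*(t + 2)*(t - 3)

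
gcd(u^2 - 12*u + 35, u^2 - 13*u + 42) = u - 7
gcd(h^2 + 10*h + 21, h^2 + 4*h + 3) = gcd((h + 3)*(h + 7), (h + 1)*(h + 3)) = h + 3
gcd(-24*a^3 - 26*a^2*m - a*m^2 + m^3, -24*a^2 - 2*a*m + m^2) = 24*a^2 + 2*a*m - m^2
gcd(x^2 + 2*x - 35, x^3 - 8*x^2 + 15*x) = x - 5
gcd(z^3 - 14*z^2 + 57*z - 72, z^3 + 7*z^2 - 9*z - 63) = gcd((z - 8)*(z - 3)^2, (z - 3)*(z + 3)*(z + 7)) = z - 3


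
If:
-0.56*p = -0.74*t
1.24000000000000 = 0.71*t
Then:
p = 2.31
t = 1.75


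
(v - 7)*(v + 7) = v^2 - 49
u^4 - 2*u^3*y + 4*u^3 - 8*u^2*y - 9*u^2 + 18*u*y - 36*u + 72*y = (u - 3)*(u + 3)*(u + 4)*(u - 2*y)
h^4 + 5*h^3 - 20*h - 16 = (h - 2)*(h + 1)*(h + 2)*(h + 4)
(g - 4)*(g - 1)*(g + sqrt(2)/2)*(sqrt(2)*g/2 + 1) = sqrt(2)*g^4/2 - 5*sqrt(2)*g^3/2 + 3*g^3/2 - 15*g^2/2 + 5*sqrt(2)*g^2/2 - 5*sqrt(2)*g/2 + 6*g + 2*sqrt(2)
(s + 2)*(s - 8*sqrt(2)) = s^2 - 8*sqrt(2)*s + 2*s - 16*sqrt(2)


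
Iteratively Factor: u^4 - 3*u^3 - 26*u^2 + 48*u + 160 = (u + 2)*(u^3 - 5*u^2 - 16*u + 80) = (u - 5)*(u + 2)*(u^2 - 16) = (u - 5)*(u - 4)*(u + 2)*(u + 4)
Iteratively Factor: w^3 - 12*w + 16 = (w - 2)*(w^2 + 2*w - 8) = (w - 2)^2*(w + 4)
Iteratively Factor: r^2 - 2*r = (r)*(r - 2)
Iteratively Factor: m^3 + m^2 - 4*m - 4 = (m + 2)*(m^2 - m - 2) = (m + 1)*(m + 2)*(m - 2)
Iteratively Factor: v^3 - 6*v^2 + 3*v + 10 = (v - 5)*(v^2 - v - 2) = (v - 5)*(v - 2)*(v + 1)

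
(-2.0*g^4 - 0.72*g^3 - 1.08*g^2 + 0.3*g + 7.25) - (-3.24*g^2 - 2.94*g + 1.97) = -2.0*g^4 - 0.72*g^3 + 2.16*g^2 + 3.24*g + 5.28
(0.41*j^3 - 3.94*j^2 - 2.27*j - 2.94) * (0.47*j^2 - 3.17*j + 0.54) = 0.1927*j^5 - 3.1515*j^4 + 11.6443*j^3 + 3.6865*j^2 + 8.094*j - 1.5876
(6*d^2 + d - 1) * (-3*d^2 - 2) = -18*d^4 - 3*d^3 - 9*d^2 - 2*d + 2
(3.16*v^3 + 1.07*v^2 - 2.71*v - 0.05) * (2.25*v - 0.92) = 7.11*v^4 - 0.4997*v^3 - 7.0819*v^2 + 2.3807*v + 0.046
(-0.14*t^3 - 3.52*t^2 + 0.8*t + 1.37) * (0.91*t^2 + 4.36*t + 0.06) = -0.1274*t^5 - 3.8136*t^4 - 14.6276*t^3 + 4.5235*t^2 + 6.0212*t + 0.0822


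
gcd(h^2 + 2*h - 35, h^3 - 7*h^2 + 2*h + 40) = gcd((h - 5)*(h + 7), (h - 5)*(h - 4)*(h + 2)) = h - 5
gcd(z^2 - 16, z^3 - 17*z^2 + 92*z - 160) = z - 4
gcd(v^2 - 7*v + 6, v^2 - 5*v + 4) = v - 1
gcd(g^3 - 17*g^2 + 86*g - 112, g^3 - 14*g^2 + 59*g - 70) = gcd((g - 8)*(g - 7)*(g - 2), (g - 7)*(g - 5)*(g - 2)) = g^2 - 9*g + 14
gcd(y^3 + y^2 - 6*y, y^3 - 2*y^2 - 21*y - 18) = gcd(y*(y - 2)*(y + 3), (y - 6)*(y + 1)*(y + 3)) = y + 3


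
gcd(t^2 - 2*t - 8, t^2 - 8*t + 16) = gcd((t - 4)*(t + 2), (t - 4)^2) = t - 4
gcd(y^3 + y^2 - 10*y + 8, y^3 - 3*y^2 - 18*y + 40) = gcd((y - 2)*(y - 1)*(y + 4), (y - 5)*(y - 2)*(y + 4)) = y^2 + 2*y - 8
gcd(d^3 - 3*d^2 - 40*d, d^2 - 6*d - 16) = d - 8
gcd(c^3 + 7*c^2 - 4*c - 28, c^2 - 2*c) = c - 2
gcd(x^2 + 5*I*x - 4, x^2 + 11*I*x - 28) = x + 4*I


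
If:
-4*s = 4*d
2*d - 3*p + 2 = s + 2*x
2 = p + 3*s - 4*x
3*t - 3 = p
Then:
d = -7*x/3 - 2/3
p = -3*x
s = 7*x/3 + 2/3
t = 1 - x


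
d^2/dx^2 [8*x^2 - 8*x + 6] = 16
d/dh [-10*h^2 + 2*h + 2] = 2 - 20*h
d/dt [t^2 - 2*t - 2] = 2*t - 2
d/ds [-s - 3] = -1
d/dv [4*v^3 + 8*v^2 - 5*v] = 12*v^2 + 16*v - 5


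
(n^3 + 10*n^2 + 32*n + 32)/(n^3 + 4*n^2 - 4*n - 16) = (n + 4)/(n - 2)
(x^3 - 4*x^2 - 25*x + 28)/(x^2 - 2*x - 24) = (x^2 - 8*x + 7)/(x - 6)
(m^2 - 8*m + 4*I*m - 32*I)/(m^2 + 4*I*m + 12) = (m^2 + 4*m*(-2 + I) - 32*I)/(m^2 + 4*I*m + 12)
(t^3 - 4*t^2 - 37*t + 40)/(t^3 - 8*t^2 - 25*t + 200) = (t - 1)/(t - 5)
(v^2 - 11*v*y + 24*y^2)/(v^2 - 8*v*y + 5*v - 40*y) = (v - 3*y)/(v + 5)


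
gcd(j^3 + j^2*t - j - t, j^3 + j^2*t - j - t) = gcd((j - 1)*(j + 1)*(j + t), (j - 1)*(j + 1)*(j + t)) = j^3 + j^2*t - j - t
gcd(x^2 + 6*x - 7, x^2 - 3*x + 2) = x - 1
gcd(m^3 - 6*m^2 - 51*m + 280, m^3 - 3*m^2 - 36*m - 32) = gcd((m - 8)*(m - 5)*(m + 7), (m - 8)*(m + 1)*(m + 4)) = m - 8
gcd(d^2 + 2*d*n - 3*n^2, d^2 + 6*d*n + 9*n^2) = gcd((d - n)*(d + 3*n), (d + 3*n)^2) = d + 3*n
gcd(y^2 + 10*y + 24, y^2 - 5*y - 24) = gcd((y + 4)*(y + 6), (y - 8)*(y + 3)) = 1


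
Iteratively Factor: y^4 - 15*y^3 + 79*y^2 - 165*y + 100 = (y - 5)*(y^3 - 10*y^2 + 29*y - 20) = (y - 5)*(y - 1)*(y^2 - 9*y + 20) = (y - 5)*(y - 4)*(y - 1)*(y - 5)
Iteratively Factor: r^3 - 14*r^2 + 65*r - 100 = (r - 4)*(r^2 - 10*r + 25) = (r - 5)*(r - 4)*(r - 5)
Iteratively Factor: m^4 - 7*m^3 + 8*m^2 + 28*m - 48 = (m - 4)*(m^3 - 3*m^2 - 4*m + 12) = (m - 4)*(m + 2)*(m^2 - 5*m + 6) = (m - 4)*(m - 3)*(m + 2)*(m - 2)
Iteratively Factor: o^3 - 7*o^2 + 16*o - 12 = (o - 2)*(o^2 - 5*o + 6) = (o - 3)*(o - 2)*(o - 2)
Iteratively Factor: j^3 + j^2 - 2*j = (j - 1)*(j^2 + 2*j) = (j - 1)*(j + 2)*(j)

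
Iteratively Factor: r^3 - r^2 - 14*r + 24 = (r + 4)*(r^2 - 5*r + 6) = (r - 3)*(r + 4)*(r - 2)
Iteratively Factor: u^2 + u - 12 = (u + 4)*(u - 3)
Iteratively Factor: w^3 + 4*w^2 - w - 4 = (w - 1)*(w^2 + 5*w + 4) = (w - 1)*(w + 4)*(w + 1)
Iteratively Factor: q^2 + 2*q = (q)*(q + 2)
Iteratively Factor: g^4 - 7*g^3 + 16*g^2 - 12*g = (g - 3)*(g^3 - 4*g^2 + 4*g) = (g - 3)*(g - 2)*(g^2 - 2*g) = (g - 3)*(g - 2)^2*(g)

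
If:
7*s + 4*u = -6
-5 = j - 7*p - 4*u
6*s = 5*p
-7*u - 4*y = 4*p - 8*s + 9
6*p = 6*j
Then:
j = 66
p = 66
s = 55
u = -391/4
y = 3405/16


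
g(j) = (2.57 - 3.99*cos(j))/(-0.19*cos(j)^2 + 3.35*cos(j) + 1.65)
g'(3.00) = 0.69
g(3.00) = -3.52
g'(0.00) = 0.00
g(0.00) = -0.30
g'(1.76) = 14.74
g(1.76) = 3.28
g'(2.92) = 1.15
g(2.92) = -3.59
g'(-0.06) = -0.04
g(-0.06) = -0.29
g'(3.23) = -0.42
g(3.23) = -3.49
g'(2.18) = 121.13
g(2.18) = -14.75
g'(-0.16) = -0.10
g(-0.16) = -0.29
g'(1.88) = 39.45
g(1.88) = 6.17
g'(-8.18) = -47.48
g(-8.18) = 6.90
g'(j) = (2.57 - 3.99*cos(j))*(-0.38*sin(j)*cos(j) + 3.35*sin(j))/(-0.19*cos(j)^2 + 3.35*cos(j) + 1.65)^2 + 3.99*sin(j)/(-0.19*cos(j)^2 + 3.35*cos(j) + 1.65) = (0.7581*cos(j)^2 - 0.976599999999999*cos(j) + 15.193)*sin(j)/(0.0361*cos(j)^4 - 1.273*cos(j)^3 + 10.5955*cos(j)^2 + 11.055*cos(j) + 2.7225)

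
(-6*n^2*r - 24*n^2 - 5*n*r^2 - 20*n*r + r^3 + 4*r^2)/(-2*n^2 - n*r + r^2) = (-6*n*r - 24*n + r^2 + 4*r)/(-2*n + r)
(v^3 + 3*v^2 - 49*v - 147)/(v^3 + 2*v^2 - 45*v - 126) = (v + 7)/(v + 6)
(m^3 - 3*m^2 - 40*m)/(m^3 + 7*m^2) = (m^2 - 3*m - 40)/(m*(m + 7))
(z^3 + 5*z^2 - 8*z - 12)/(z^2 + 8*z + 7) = (z^2 + 4*z - 12)/(z + 7)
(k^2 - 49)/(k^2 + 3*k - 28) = (k - 7)/(k - 4)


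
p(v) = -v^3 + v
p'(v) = 1 - 3*v^2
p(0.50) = 0.38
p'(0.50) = 0.25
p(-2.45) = 12.26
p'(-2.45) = -17.01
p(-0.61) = -0.38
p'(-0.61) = -0.12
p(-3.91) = 55.87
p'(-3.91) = -44.86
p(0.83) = 0.26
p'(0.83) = -1.07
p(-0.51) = -0.38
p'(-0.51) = 0.22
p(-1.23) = 0.63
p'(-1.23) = -3.54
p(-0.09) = -0.09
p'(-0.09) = 0.98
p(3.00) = -24.00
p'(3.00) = -26.00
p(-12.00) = 1716.00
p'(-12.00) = -431.00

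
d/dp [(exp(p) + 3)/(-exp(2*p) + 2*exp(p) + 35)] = (-2*(1 - exp(p))*(exp(p) + 3) - exp(2*p) + 2*exp(p) + 35)*exp(p)/(-exp(2*p) + 2*exp(p) + 35)^2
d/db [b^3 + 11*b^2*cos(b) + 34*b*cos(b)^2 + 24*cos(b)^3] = -11*b^2*sin(b) + 3*b^2 - 34*b*sin(2*b) + 22*b*cos(b) - 72*sin(b)*cos(b)^2 + 34*cos(b)^2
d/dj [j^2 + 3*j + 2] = 2*j + 3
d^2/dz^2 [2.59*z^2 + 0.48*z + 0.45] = 5.18000000000000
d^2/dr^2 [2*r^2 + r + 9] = 4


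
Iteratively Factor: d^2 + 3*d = (d + 3)*(d)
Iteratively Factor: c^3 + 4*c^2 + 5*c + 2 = (c + 2)*(c^2 + 2*c + 1) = (c + 1)*(c + 2)*(c + 1)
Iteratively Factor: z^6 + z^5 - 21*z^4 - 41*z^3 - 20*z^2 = (z + 4)*(z^5 - 3*z^4 - 9*z^3 - 5*z^2) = (z + 1)*(z + 4)*(z^4 - 4*z^3 - 5*z^2) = (z + 1)^2*(z + 4)*(z^3 - 5*z^2) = z*(z + 1)^2*(z + 4)*(z^2 - 5*z) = z*(z - 5)*(z + 1)^2*(z + 4)*(z)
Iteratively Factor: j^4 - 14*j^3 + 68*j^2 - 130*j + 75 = (j - 5)*(j^3 - 9*j^2 + 23*j - 15) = (j - 5)^2*(j^2 - 4*j + 3) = (j - 5)^2*(j - 3)*(j - 1)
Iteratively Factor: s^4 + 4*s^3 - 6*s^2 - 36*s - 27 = (s + 3)*(s^3 + s^2 - 9*s - 9) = (s + 3)^2*(s^2 - 2*s - 3) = (s - 3)*(s + 3)^2*(s + 1)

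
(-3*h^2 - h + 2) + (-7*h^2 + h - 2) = -10*h^2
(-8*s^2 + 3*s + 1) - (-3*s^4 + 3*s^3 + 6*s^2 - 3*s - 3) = 3*s^4 - 3*s^3 - 14*s^2 + 6*s + 4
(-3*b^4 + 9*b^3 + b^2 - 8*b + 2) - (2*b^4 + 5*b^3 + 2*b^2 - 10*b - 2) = -5*b^4 + 4*b^3 - b^2 + 2*b + 4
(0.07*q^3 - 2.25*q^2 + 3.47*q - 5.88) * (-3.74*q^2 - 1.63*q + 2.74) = -0.2618*q^5 + 8.3009*q^4 - 9.1185*q^3 + 10.1701*q^2 + 19.0922*q - 16.1112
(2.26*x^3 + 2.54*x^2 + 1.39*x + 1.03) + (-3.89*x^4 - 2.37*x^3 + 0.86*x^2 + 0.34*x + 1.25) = -3.89*x^4 - 0.11*x^3 + 3.4*x^2 + 1.73*x + 2.28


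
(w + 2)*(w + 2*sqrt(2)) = w^2 + 2*w + 2*sqrt(2)*w + 4*sqrt(2)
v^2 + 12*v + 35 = (v + 5)*(v + 7)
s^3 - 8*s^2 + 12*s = s*(s - 6)*(s - 2)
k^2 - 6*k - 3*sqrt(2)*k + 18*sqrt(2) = (k - 6)*(k - 3*sqrt(2))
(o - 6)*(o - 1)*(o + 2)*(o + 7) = o^4 + 2*o^3 - 43*o^2 - 44*o + 84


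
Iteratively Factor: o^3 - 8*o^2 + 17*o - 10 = (o - 5)*(o^2 - 3*o + 2) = (o - 5)*(o - 1)*(o - 2)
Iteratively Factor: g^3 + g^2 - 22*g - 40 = (g + 2)*(g^2 - g - 20) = (g - 5)*(g + 2)*(g + 4)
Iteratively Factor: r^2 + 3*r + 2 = (r + 2)*(r + 1)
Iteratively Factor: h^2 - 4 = (h - 2)*(h + 2)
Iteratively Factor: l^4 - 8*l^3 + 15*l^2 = (l)*(l^3 - 8*l^2 + 15*l) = l^2*(l^2 - 8*l + 15) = l^2*(l - 5)*(l - 3)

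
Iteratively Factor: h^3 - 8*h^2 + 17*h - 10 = (h - 2)*(h^2 - 6*h + 5) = (h - 5)*(h - 2)*(h - 1)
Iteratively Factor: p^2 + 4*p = (p + 4)*(p)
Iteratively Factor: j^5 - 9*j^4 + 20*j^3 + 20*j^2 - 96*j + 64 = (j - 1)*(j^4 - 8*j^3 + 12*j^2 + 32*j - 64) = (j - 1)*(j + 2)*(j^3 - 10*j^2 + 32*j - 32) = (j - 4)*(j - 1)*(j + 2)*(j^2 - 6*j + 8) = (j - 4)*(j - 2)*(j - 1)*(j + 2)*(j - 4)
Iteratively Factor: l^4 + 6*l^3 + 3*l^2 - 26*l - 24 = (l + 4)*(l^3 + 2*l^2 - 5*l - 6) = (l - 2)*(l + 4)*(l^2 + 4*l + 3) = (l - 2)*(l + 3)*(l + 4)*(l + 1)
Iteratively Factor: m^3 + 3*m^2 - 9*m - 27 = (m + 3)*(m^2 - 9) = (m - 3)*(m + 3)*(m + 3)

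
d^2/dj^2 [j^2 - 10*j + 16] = 2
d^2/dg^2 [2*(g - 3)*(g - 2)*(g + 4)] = 12*g - 4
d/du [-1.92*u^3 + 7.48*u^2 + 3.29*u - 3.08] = -5.76*u^2 + 14.96*u + 3.29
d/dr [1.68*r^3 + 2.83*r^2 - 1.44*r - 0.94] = 5.04*r^2 + 5.66*r - 1.44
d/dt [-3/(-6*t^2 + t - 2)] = 3*(1 - 12*t)/(6*t^2 - t + 2)^2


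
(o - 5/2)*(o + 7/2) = o^2 + o - 35/4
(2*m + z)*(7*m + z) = 14*m^2 + 9*m*z + z^2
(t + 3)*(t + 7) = t^2 + 10*t + 21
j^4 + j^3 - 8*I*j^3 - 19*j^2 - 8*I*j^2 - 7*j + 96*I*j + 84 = (j - 3)*(j + 4)*(j - 7*I)*(j - I)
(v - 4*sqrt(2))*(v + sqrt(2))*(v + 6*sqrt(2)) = v^3 + 3*sqrt(2)*v^2 - 44*v - 48*sqrt(2)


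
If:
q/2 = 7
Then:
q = 14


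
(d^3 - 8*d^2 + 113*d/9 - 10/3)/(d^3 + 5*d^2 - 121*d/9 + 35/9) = (d - 6)/(d + 7)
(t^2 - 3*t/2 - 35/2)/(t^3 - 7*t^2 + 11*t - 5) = (t + 7/2)/(t^2 - 2*t + 1)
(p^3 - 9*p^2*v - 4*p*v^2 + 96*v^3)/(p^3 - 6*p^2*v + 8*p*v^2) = (p^2 - 5*p*v - 24*v^2)/(p*(p - 2*v))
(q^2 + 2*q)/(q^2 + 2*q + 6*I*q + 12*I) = q/(q + 6*I)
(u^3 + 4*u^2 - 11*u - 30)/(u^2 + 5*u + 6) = (u^2 + 2*u - 15)/(u + 3)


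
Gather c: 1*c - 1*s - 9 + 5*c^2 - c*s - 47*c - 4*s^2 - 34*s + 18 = 5*c^2 + c*(-s - 46) - 4*s^2 - 35*s + 9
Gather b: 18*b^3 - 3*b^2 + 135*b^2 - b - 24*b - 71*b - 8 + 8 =18*b^3 + 132*b^2 - 96*b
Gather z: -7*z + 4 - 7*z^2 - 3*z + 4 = -7*z^2 - 10*z + 8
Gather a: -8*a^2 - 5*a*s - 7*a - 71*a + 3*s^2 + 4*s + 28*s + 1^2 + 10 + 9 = -8*a^2 + a*(-5*s - 78) + 3*s^2 + 32*s + 20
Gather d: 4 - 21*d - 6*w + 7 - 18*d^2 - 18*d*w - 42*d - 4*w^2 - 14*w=-18*d^2 + d*(-18*w - 63) - 4*w^2 - 20*w + 11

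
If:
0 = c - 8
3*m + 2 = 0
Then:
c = 8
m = -2/3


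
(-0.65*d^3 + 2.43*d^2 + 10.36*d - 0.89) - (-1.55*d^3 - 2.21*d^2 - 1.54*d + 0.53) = 0.9*d^3 + 4.64*d^2 + 11.9*d - 1.42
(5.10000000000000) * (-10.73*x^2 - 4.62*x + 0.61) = -54.723*x^2 - 23.562*x + 3.111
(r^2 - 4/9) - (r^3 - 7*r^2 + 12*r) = -r^3 + 8*r^2 - 12*r - 4/9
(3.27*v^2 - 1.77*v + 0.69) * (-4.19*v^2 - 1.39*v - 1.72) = -13.7013*v^4 + 2.871*v^3 - 6.0552*v^2 + 2.0853*v - 1.1868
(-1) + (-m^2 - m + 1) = -m^2 - m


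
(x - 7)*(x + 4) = x^2 - 3*x - 28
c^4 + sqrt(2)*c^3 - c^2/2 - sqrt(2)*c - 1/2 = (c - 1)*(c + 1)*(c + sqrt(2)/2)^2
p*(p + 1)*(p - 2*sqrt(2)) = p^3 - 2*sqrt(2)*p^2 + p^2 - 2*sqrt(2)*p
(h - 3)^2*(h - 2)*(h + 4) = h^4 - 4*h^3 - 11*h^2 + 66*h - 72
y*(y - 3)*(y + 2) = y^3 - y^2 - 6*y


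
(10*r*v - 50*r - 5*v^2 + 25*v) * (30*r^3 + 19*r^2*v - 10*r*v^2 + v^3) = 300*r^4*v - 1500*r^4 + 40*r^3*v^2 - 200*r^3*v - 195*r^2*v^3 + 975*r^2*v^2 + 60*r*v^4 - 300*r*v^3 - 5*v^5 + 25*v^4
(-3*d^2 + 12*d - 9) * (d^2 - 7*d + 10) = -3*d^4 + 33*d^3 - 123*d^2 + 183*d - 90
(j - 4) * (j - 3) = j^2 - 7*j + 12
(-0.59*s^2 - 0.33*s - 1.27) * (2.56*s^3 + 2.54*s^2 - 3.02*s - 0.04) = -1.5104*s^5 - 2.3434*s^4 - 2.3076*s^3 - 2.2056*s^2 + 3.8486*s + 0.0508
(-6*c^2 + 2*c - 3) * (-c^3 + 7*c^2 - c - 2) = 6*c^5 - 44*c^4 + 23*c^3 - 11*c^2 - c + 6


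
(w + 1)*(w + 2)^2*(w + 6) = w^4 + 11*w^3 + 38*w^2 + 52*w + 24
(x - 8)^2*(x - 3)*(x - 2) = x^4 - 21*x^3 + 150*x^2 - 416*x + 384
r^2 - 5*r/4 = r*(r - 5/4)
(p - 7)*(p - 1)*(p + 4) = p^3 - 4*p^2 - 25*p + 28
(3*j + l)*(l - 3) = 3*j*l - 9*j + l^2 - 3*l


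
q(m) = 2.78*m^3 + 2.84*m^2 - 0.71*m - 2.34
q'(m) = 8.34*m^2 + 5.68*m - 0.71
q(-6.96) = -797.11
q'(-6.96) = 363.76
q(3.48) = 146.74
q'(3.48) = 120.06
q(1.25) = 6.64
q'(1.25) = 19.42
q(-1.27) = -2.55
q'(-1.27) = 5.53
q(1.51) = 12.63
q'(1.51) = 26.88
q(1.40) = 9.86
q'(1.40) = 23.59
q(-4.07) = -139.83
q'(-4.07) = 114.32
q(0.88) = 1.13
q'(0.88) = 10.75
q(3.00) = 96.15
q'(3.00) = 91.39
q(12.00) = 5201.94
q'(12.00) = 1268.41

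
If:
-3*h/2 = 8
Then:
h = -16/3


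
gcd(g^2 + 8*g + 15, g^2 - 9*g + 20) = 1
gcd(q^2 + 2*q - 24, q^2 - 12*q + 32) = q - 4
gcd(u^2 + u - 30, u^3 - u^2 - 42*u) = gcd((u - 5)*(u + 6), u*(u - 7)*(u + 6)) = u + 6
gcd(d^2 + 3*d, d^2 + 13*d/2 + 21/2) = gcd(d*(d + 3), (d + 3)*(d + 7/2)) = d + 3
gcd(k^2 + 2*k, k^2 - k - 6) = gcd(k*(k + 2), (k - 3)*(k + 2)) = k + 2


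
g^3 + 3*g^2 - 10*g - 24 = (g - 3)*(g + 2)*(g + 4)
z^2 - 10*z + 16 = (z - 8)*(z - 2)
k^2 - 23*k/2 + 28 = (k - 8)*(k - 7/2)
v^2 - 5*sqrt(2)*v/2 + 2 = (v - 2*sqrt(2))*(v - sqrt(2)/2)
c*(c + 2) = c^2 + 2*c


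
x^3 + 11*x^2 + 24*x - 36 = (x - 1)*(x + 6)^2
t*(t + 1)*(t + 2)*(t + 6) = t^4 + 9*t^3 + 20*t^2 + 12*t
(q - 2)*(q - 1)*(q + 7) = q^3 + 4*q^2 - 19*q + 14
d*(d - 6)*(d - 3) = d^3 - 9*d^2 + 18*d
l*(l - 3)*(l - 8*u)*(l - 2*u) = l^4 - 10*l^3*u - 3*l^3 + 16*l^2*u^2 + 30*l^2*u - 48*l*u^2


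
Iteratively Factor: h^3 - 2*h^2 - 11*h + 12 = (h - 1)*(h^2 - h - 12) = (h - 1)*(h + 3)*(h - 4)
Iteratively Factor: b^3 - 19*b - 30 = (b + 3)*(b^2 - 3*b - 10) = (b - 5)*(b + 3)*(b + 2)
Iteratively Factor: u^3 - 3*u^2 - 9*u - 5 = (u - 5)*(u^2 + 2*u + 1) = (u - 5)*(u + 1)*(u + 1)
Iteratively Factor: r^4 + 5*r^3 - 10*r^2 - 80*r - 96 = (r + 3)*(r^3 + 2*r^2 - 16*r - 32) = (r + 3)*(r + 4)*(r^2 - 2*r - 8) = (r + 2)*(r + 3)*(r + 4)*(r - 4)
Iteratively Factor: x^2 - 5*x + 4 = (x - 1)*(x - 4)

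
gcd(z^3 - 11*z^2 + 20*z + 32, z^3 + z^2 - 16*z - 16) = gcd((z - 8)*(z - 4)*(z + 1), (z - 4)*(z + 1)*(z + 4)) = z^2 - 3*z - 4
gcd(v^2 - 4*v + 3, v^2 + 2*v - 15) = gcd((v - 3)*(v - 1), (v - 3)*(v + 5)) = v - 3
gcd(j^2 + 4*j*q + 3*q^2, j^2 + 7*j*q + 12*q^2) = j + 3*q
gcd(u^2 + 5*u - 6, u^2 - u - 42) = u + 6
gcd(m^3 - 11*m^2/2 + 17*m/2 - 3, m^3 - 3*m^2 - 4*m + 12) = m^2 - 5*m + 6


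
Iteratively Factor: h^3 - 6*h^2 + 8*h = (h - 4)*(h^2 - 2*h) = (h - 4)*(h - 2)*(h)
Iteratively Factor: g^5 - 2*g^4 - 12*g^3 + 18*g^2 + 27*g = (g + 3)*(g^4 - 5*g^3 + 3*g^2 + 9*g) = (g - 3)*(g + 3)*(g^3 - 2*g^2 - 3*g) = (g - 3)*(g + 1)*(g + 3)*(g^2 - 3*g) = g*(g - 3)*(g + 1)*(g + 3)*(g - 3)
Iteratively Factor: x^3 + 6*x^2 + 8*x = (x + 2)*(x^2 + 4*x) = (x + 2)*(x + 4)*(x)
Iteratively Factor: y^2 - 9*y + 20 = (y - 5)*(y - 4)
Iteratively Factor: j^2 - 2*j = (j)*(j - 2)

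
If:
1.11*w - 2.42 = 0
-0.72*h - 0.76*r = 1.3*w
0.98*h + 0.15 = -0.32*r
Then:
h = 1.54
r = -5.19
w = 2.18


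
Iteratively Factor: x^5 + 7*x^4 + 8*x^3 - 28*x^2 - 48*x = (x + 3)*(x^4 + 4*x^3 - 4*x^2 - 16*x) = (x + 3)*(x + 4)*(x^3 - 4*x) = (x + 2)*(x + 3)*(x + 4)*(x^2 - 2*x) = (x - 2)*(x + 2)*(x + 3)*(x + 4)*(x)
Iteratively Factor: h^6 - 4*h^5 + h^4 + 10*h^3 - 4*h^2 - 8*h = (h - 2)*(h^5 - 2*h^4 - 3*h^3 + 4*h^2 + 4*h) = h*(h - 2)*(h^4 - 2*h^3 - 3*h^2 + 4*h + 4) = h*(h - 2)^2*(h^3 - 3*h - 2) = h*(h - 2)^3*(h^2 + 2*h + 1) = h*(h - 2)^3*(h + 1)*(h + 1)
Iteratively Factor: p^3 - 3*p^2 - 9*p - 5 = (p + 1)*(p^2 - 4*p - 5) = (p + 1)^2*(p - 5)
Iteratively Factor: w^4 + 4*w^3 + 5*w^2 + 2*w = (w + 1)*(w^3 + 3*w^2 + 2*w) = w*(w + 1)*(w^2 + 3*w + 2) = w*(w + 1)^2*(w + 2)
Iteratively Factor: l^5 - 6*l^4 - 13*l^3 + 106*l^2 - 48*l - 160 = (l - 4)*(l^4 - 2*l^3 - 21*l^2 + 22*l + 40) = (l - 4)*(l + 4)*(l^3 - 6*l^2 + 3*l + 10) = (l - 4)*(l - 2)*(l + 4)*(l^2 - 4*l - 5) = (l - 5)*(l - 4)*(l - 2)*(l + 4)*(l + 1)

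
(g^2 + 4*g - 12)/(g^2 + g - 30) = (g - 2)/(g - 5)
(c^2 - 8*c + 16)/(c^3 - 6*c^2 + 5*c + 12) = (c - 4)/(c^2 - 2*c - 3)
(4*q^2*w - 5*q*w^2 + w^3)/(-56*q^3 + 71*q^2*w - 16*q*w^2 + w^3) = w*(-4*q + w)/(56*q^2 - 15*q*w + w^2)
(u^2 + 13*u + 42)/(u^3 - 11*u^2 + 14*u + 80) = (u^2 + 13*u + 42)/(u^3 - 11*u^2 + 14*u + 80)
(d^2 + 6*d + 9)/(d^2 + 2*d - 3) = (d + 3)/(d - 1)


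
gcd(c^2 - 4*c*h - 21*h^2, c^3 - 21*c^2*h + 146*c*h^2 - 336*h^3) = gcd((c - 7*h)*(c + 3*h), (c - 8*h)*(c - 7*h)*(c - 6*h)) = c - 7*h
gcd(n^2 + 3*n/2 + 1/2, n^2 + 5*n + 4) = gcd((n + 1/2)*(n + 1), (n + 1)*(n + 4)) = n + 1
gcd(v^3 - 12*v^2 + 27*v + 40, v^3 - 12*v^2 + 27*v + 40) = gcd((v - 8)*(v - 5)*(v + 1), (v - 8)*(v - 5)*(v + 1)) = v^3 - 12*v^2 + 27*v + 40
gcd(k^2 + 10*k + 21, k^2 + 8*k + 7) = k + 7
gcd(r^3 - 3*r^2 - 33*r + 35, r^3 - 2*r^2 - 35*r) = r^2 - 2*r - 35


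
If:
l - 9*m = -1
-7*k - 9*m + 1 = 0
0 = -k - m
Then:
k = -1/2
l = 7/2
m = 1/2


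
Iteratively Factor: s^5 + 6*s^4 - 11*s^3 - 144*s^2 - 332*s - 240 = (s + 3)*(s^4 + 3*s^3 - 20*s^2 - 84*s - 80) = (s + 3)*(s + 4)*(s^3 - s^2 - 16*s - 20) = (s + 2)*(s + 3)*(s + 4)*(s^2 - 3*s - 10) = (s + 2)^2*(s + 3)*(s + 4)*(s - 5)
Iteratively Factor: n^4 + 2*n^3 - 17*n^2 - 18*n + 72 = (n + 3)*(n^3 - n^2 - 14*n + 24) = (n - 2)*(n + 3)*(n^2 + n - 12) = (n - 3)*(n - 2)*(n + 3)*(n + 4)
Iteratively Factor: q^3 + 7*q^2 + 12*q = (q)*(q^2 + 7*q + 12) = q*(q + 4)*(q + 3)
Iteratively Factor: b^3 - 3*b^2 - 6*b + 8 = (b + 2)*(b^2 - 5*b + 4) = (b - 4)*(b + 2)*(b - 1)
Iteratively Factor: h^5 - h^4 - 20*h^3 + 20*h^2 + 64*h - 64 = (h + 4)*(h^4 - 5*h^3 + 20*h - 16) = (h + 2)*(h + 4)*(h^3 - 7*h^2 + 14*h - 8) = (h - 4)*(h + 2)*(h + 4)*(h^2 - 3*h + 2) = (h - 4)*(h - 2)*(h + 2)*(h + 4)*(h - 1)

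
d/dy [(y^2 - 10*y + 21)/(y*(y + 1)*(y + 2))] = (-y^4 + 20*y^3 - 31*y^2 - 126*y - 42)/(y^2*(y^4 + 6*y^3 + 13*y^2 + 12*y + 4))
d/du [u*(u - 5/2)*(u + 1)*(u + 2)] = 4*u^3 + 3*u^2/2 - 11*u - 5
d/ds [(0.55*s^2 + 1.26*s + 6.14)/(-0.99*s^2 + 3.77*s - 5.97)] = (3.3209*s^2 + 5.5902*s - 30.67)/(0.9801*s^4 - 7.4646*s^3 + 26.0335*s^2 - 45.0138*s + 35.6409)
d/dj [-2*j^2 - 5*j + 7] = -4*j - 5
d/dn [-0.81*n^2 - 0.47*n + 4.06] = -1.62*n - 0.47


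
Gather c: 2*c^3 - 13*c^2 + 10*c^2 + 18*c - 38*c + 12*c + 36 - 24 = 2*c^3 - 3*c^2 - 8*c + 12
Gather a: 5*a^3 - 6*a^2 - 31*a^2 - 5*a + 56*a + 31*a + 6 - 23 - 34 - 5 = 5*a^3 - 37*a^2 + 82*a - 56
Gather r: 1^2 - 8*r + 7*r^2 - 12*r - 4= 7*r^2 - 20*r - 3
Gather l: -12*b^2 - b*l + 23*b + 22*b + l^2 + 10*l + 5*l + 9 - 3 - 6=-12*b^2 + 45*b + l^2 + l*(15 - b)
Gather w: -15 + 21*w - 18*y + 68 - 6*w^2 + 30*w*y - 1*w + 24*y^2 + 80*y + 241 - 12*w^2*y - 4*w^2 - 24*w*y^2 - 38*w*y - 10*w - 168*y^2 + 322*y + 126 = w^2*(-12*y - 10) + w*(-24*y^2 - 8*y + 10) - 144*y^2 + 384*y + 420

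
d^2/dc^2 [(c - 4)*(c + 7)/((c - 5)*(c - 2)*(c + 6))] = 2*(c^6 + 9*c^5 - 81*c^4 - 129*c^3 + 1704*c^2 + 2892*c - 20992)/(c^9 - 3*c^8 - 93*c^7 + 371*c^6 + 2616*c^5 - 14412*c^4 - 10448*c^3 + 173520*c^2 - 345600*c + 216000)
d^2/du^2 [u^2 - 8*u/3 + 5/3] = 2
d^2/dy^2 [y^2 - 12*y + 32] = 2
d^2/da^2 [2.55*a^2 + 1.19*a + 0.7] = 5.10000000000000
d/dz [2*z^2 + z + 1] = 4*z + 1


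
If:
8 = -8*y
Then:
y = -1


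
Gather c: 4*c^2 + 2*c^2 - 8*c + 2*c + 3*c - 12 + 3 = 6*c^2 - 3*c - 9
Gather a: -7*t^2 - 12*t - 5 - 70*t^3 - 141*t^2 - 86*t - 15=-70*t^3 - 148*t^2 - 98*t - 20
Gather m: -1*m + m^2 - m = m^2 - 2*m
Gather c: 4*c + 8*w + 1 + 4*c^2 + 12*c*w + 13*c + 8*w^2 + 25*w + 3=4*c^2 + c*(12*w + 17) + 8*w^2 + 33*w + 4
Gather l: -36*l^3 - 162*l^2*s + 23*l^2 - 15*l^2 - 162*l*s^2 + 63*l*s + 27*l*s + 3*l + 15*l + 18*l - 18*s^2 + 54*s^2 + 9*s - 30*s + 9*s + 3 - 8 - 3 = -36*l^3 + l^2*(8 - 162*s) + l*(-162*s^2 + 90*s + 36) + 36*s^2 - 12*s - 8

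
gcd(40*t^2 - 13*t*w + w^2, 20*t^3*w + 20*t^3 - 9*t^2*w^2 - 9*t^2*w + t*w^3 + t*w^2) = 5*t - w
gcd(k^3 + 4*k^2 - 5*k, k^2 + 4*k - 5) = k^2 + 4*k - 5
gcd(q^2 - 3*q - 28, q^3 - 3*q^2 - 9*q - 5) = 1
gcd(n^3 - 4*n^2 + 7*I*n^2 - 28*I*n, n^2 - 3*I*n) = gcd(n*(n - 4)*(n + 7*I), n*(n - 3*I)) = n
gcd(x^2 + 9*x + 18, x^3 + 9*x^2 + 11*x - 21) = x + 3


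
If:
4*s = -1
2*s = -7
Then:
No Solution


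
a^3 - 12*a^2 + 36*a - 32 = (a - 8)*(a - 2)^2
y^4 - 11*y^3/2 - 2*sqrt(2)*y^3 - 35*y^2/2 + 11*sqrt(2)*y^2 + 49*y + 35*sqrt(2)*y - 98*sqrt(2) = (y - 7)*(y - 2)*(y + 7/2)*(y - 2*sqrt(2))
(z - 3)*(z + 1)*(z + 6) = z^3 + 4*z^2 - 15*z - 18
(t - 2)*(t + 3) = t^2 + t - 6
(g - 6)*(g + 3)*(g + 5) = g^3 + 2*g^2 - 33*g - 90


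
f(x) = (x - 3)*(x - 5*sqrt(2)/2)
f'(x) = 2*x - 5*sqrt(2)/2 - 3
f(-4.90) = 66.64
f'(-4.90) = -16.34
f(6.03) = 7.56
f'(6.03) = 5.52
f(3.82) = 0.23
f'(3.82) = 1.10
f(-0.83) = 16.72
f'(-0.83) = -8.20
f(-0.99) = 18.06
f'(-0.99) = -8.52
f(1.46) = 3.20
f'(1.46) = -3.62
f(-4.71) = 63.57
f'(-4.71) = -15.96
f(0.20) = 9.34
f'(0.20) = -6.14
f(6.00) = 7.39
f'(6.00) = 5.46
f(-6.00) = 85.82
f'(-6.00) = -18.54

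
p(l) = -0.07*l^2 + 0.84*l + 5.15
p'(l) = 0.84 - 0.14*l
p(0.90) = 5.85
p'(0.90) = 0.71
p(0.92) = 5.86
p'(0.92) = 0.71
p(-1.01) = 4.23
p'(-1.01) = 0.98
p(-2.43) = 2.70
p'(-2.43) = 1.18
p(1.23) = 6.08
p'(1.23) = 0.67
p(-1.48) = 3.75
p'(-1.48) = 1.05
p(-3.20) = 1.75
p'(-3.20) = 1.29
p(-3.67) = 1.12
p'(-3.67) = 1.35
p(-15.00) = -23.20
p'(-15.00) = 2.94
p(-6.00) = -2.41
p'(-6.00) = 1.68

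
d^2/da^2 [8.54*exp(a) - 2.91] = 8.54*exp(a)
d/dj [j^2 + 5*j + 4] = 2*j + 5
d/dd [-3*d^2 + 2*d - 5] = 2 - 6*d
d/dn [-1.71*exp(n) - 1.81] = -1.71*exp(n)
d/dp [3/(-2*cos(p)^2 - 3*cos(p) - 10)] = -3*(4*cos(p) + 3)*sin(p)/(3*cos(p) + cos(2*p) + 11)^2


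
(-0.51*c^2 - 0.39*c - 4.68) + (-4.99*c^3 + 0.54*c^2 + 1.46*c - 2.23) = -4.99*c^3 + 0.03*c^2 + 1.07*c - 6.91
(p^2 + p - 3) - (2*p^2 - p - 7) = -p^2 + 2*p + 4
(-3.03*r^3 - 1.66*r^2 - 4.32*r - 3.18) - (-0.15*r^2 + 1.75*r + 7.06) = -3.03*r^3 - 1.51*r^2 - 6.07*r - 10.24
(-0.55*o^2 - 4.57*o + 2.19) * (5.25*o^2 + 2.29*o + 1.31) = -2.8875*o^4 - 25.252*o^3 + 0.3117*o^2 - 0.9716*o + 2.8689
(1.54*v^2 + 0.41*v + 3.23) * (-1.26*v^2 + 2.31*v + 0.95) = -1.9404*v^4 + 3.0408*v^3 - 1.6597*v^2 + 7.8508*v + 3.0685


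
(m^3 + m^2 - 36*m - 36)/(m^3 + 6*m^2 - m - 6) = (m - 6)/(m - 1)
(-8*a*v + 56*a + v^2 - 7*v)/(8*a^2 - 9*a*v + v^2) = (v - 7)/(-a + v)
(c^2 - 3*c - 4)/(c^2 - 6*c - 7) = (c - 4)/(c - 7)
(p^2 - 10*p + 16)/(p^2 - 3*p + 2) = (p - 8)/(p - 1)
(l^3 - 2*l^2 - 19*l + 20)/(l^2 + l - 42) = (l^3 - 2*l^2 - 19*l + 20)/(l^2 + l - 42)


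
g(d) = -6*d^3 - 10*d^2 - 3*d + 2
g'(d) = -18*d^2 - 20*d - 3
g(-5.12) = 560.52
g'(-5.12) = -372.46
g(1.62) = -54.61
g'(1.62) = -82.64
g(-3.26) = 113.38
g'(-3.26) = -129.10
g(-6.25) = 1094.97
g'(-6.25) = -581.12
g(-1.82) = 10.51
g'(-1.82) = -26.22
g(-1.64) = 6.49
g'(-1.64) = -18.61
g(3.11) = -284.53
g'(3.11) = -239.30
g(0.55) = -3.67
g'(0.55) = -19.44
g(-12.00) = 8966.00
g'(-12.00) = -2355.00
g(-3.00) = 83.00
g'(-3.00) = -105.00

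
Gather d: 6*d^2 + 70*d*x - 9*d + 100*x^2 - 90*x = 6*d^2 + d*(70*x - 9) + 100*x^2 - 90*x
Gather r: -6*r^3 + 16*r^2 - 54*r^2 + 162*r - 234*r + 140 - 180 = -6*r^3 - 38*r^2 - 72*r - 40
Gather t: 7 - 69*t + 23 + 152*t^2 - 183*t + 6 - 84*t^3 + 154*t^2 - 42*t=-84*t^3 + 306*t^2 - 294*t + 36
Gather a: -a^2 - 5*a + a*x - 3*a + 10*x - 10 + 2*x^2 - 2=-a^2 + a*(x - 8) + 2*x^2 + 10*x - 12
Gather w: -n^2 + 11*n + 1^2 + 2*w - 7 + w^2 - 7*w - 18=-n^2 + 11*n + w^2 - 5*w - 24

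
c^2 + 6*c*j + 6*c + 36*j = (c + 6)*(c + 6*j)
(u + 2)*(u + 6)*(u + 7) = u^3 + 15*u^2 + 68*u + 84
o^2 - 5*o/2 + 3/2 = (o - 3/2)*(o - 1)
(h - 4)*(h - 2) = h^2 - 6*h + 8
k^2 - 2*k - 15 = (k - 5)*(k + 3)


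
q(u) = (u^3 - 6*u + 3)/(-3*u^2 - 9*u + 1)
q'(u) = (6*u + 9)*(u^3 - 6*u + 3)/(-3*u^2 - 9*u + 1)^2 + (3*u^2 - 6)/(-3*u^2 - 9*u + 1) = 3*(-u^4 - 6*u^3 - 5*u^2 + 6*u + 7)/(9*u^4 + 54*u^3 + 75*u^2 - 18*u + 1)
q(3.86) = -0.48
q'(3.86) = -0.30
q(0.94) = 0.18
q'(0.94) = 0.07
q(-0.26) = 1.45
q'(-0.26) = 1.59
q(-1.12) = 1.14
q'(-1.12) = 0.05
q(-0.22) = 1.52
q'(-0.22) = 2.05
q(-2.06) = 0.97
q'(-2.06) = 0.51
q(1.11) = 0.18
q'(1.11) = -0.04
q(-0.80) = 1.16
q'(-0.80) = 0.13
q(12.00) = -3.08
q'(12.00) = -0.33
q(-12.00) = 5.12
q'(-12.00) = -0.32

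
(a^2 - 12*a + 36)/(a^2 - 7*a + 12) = (a^2 - 12*a + 36)/(a^2 - 7*a + 12)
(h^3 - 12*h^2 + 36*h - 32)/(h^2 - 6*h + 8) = (h^2 - 10*h + 16)/(h - 4)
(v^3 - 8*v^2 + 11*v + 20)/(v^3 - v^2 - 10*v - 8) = (v - 5)/(v + 2)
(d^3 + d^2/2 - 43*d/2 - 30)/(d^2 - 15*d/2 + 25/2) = (2*d^2 + 11*d + 12)/(2*d - 5)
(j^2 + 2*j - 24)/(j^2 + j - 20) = (j + 6)/(j + 5)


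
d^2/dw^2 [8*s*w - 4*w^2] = -8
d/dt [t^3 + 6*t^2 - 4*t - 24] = 3*t^2 + 12*t - 4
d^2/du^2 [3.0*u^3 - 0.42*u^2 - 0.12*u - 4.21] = 18.0*u - 0.84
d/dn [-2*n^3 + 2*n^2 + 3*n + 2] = -6*n^2 + 4*n + 3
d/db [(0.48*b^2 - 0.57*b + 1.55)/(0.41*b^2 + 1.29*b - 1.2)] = (0.8529*b^2 - 2.423*b - 1.3155)/(0.1681*b^4 + 1.0578*b^3 + 0.6801*b^2 - 3.096*b + 1.44)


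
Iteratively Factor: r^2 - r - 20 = (r + 4)*(r - 5)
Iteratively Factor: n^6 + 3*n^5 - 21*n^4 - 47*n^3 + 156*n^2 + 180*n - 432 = (n + 3)*(n^5 - 21*n^3 + 16*n^2 + 108*n - 144) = (n - 3)*(n + 3)*(n^4 + 3*n^3 - 12*n^2 - 20*n + 48) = (n - 3)*(n + 3)^2*(n^3 - 12*n + 16) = (n - 3)*(n + 3)^2*(n + 4)*(n^2 - 4*n + 4) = (n - 3)*(n - 2)*(n + 3)^2*(n + 4)*(n - 2)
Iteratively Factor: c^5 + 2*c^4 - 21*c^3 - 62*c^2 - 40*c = (c + 1)*(c^4 + c^3 - 22*c^2 - 40*c) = (c + 1)*(c + 4)*(c^3 - 3*c^2 - 10*c) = (c - 5)*(c + 1)*(c + 4)*(c^2 + 2*c) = c*(c - 5)*(c + 1)*(c + 4)*(c + 2)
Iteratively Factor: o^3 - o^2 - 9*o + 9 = (o - 1)*(o^2 - 9) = (o - 3)*(o - 1)*(o + 3)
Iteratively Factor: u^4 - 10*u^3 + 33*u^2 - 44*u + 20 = (u - 5)*(u^3 - 5*u^2 + 8*u - 4) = (u - 5)*(u - 1)*(u^2 - 4*u + 4) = (u - 5)*(u - 2)*(u - 1)*(u - 2)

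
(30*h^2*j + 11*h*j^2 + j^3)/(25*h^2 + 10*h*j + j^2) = j*(6*h + j)/(5*h + j)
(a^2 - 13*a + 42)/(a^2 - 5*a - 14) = (a - 6)/(a + 2)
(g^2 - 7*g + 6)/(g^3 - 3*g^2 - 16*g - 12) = (g - 1)/(g^2 + 3*g + 2)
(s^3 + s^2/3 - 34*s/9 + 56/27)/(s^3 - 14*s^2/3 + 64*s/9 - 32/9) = (9*s^2 + 15*s - 14)/(3*(3*s^2 - 10*s + 8))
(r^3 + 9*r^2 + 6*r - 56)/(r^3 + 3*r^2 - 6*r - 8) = (r + 7)/(r + 1)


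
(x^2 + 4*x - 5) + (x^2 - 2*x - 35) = 2*x^2 + 2*x - 40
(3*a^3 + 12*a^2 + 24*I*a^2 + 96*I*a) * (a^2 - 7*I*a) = 3*a^5 + 12*a^4 + 3*I*a^4 + 168*a^3 + 12*I*a^3 + 672*a^2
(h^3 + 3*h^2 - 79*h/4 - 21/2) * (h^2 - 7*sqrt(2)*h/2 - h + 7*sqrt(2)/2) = h^5 - 7*sqrt(2)*h^4/2 + 2*h^4 - 91*h^3/4 - 7*sqrt(2)*h^3 + 37*h^2/4 + 637*sqrt(2)*h^2/8 - 259*sqrt(2)*h/8 + 21*h/2 - 147*sqrt(2)/4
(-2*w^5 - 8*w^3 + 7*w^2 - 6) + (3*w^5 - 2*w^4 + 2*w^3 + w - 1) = w^5 - 2*w^4 - 6*w^3 + 7*w^2 + w - 7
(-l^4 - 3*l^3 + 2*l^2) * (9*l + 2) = -9*l^5 - 29*l^4 + 12*l^3 + 4*l^2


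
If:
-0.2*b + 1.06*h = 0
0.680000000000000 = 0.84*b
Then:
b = 0.81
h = 0.15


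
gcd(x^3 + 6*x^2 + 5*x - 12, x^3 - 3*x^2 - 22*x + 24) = x^2 + 3*x - 4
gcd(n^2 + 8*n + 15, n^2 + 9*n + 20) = n + 5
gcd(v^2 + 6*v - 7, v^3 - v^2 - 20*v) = 1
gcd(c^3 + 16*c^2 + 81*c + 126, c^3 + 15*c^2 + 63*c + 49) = c + 7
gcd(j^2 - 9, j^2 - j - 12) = j + 3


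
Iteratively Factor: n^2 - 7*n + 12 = (n - 4)*(n - 3)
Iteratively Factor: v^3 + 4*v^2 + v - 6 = (v + 2)*(v^2 + 2*v - 3) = (v - 1)*(v + 2)*(v + 3)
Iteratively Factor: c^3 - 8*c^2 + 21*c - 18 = (c - 3)*(c^2 - 5*c + 6) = (c - 3)*(c - 2)*(c - 3)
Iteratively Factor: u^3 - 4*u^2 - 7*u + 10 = (u + 2)*(u^2 - 6*u + 5) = (u - 1)*(u + 2)*(u - 5)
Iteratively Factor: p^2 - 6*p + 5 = (p - 1)*(p - 5)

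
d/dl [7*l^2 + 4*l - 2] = 14*l + 4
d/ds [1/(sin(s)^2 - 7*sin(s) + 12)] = (7 - 2*sin(s))*cos(s)/(sin(s)^2 - 7*sin(s) + 12)^2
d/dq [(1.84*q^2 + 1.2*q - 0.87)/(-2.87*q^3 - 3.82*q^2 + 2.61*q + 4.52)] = (5.2808*q^4 + 6.888*q^3 + 1.8957*q^2 + 9.9868*q + 7.6947)/(8.2369*q^6 + 21.9268*q^5 - 0.389000000000001*q^4 - 45.8852*q^3 - 27.7207*q^2 + 23.5944*q + 20.4304)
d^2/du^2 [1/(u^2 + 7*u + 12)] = 2*(-u^2 - 7*u + (2*u + 7)^2 - 12)/(u^2 + 7*u + 12)^3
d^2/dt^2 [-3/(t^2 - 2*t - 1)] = 6*(-t^2 + 2*t + 4*(t - 1)^2 + 1)/(-t^2 + 2*t + 1)^3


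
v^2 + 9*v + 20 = (v + 4)*(v + 5)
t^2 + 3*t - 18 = (t - 3)*(t + 6)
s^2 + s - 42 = (s - 6)*(s + 7)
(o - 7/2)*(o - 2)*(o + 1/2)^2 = o^4 - 9*o^3/2 + 7*o^2/4 + 45*o/8 + 7/4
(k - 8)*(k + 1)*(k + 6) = k^3 - k^2 - 50*k - 48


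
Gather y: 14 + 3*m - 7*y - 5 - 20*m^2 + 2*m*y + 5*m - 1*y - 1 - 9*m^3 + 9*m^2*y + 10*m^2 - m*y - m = -9*m^3 - 10*m^2 + 7*m + y*(9*m^2 + m - 8) + 8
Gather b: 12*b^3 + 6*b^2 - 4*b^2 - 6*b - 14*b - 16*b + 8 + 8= 12*b^3 + 2*b^2 - 36*b + 16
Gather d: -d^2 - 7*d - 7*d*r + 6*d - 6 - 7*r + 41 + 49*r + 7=-d^2 + d*(-7*r - 1) + 42*r + 42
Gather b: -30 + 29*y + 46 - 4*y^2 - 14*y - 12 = -4*y^2 + 15*y + 4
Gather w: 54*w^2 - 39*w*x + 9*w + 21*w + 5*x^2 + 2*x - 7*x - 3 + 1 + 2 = 54*w^2 + w*(30 - 39*x) + 5*x^2 - 5*x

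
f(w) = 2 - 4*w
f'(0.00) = -4.00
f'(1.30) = -4.00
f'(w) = -4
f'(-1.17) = -4.00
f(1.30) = -3.20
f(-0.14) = 2.56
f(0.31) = 0.76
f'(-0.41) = -4.00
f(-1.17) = 6.68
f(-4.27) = 19.08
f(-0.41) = 3.64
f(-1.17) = 6.68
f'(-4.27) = -4.00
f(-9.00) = 38.00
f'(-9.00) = -4.00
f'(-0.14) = -4.00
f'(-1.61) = -4.00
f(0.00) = 2.00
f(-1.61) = 8.44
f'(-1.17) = -4.00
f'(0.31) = -4.00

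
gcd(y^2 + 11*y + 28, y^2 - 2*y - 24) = y + 4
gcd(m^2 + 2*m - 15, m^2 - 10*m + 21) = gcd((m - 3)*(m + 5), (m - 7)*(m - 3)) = m - 3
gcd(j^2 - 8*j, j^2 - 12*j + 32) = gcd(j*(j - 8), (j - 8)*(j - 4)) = j - 8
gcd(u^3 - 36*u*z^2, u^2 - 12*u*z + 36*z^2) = -u + 6*z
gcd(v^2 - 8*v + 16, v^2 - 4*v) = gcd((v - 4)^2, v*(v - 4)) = v - 4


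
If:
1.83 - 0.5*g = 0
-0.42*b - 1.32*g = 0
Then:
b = -11.50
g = 3.66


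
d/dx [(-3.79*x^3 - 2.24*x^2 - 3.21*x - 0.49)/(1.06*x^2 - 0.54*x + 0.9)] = (-4.0174*x^4 + 4.0932*x^3 - 5.6208*x^2 - 2.9932*x - 3.1536)/(1.1236*x^4 - 1.1448*x^3 + 2.1996*x^2 - 0.972*x + 0.81)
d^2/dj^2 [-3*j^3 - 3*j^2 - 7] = -18*j - 6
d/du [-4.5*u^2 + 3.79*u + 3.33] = 3.79 - 9.0*u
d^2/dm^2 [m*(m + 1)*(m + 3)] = 6*m + 8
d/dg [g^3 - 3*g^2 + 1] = 3*g*(g - 2)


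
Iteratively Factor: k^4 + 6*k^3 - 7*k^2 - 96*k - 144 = (k - 4)*(k^3 + 10*k^2 + 33*k + 36) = (k - 4)*(k + 3)*(k^2 + 7*k + 12) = (k - 4)*(k + 3)*(k + 4)*(k + 3)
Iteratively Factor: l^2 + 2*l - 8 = (l + 4)*(l - 2)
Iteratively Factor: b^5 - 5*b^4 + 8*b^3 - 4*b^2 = (b)*(b^4 - 5*b^3 + 8*b^2 - 4*b) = b^2*(b^3 - 5*b^2 + 8*b - 4) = b^2*(b - 1)*(b^2 - 4*b + 4) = b^2*(b - 2)*(b - 1)*(b - 2)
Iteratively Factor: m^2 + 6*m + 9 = (m + 3)*(m + 3)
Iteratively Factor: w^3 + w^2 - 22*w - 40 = (w + 4)*(w^2 - 3*w - 10) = (w + 2)*(w + 4)*(w - 5)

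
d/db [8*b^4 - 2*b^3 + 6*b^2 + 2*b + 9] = 32*b^3 - 6*b^2 + 12*b + 2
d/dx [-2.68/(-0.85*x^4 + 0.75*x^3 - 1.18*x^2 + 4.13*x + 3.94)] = (-9.112*x^3 + 6.03*x^2 - 6.3248*x + 11.0684)/(-0.85*x^4 + 0.75*x^3 - 1.18*x^2 + 4.13*x + 3.94)^2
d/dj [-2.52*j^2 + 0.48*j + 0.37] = 0.48 - 5.04*j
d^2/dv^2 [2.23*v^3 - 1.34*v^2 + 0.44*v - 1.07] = 13.38*v - 2.68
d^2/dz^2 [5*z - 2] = 0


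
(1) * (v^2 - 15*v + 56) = v^2 - 15*v + 56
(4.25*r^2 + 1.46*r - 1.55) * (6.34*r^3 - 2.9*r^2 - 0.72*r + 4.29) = 26.945*r^5 - 3.0686*r^4 - 17.121*r^3 + 21.6763*r^2 + 7.3794*r - 6.6495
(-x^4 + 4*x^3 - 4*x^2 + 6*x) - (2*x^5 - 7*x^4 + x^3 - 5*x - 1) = -2*x^5 + 6*x^4 + 3*x^3 - 4*x^2 + 11*x + 1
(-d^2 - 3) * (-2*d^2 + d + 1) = 2*d^4 - d^3 + 5*d^2 - 3*d - 3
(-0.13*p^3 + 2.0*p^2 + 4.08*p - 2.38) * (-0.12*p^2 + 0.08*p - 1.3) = 0.0156*p^5 - 0.2504*p^4 - 0.1606*p^3 - 1.988*p^2 - 5.4944*p + 3.094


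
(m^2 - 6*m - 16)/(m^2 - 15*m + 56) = (m + 2)/(m - 7)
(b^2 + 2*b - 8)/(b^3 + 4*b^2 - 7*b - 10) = (b + 4)/(b^2 + 6*b + 5)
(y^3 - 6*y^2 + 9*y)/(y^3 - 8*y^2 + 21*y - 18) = y/(y - 2)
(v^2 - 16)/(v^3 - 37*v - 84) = (v - 4)/(v^2 - 4*v - 21)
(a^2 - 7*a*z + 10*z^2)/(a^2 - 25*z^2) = (a - 2*z)/(a + 5*z)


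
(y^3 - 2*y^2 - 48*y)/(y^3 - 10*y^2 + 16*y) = (y + 6)/(y - 2)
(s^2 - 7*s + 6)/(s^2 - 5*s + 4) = (s - 6)/(s - 4)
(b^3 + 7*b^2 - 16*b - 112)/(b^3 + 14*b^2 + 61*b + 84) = (b - 4)/(b + 3)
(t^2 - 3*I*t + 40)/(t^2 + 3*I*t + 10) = (t - 8*I)/(t - 2*I)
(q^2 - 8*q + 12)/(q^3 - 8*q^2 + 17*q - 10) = (q - 6)/(q^2 - 6*q + 5)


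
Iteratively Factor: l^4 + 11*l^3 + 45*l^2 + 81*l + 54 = (l + 3)*(l^3 + 8*l^2 + 21*l + 18) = (l + 3)^2*(l^2 + 5*l + 6) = (l + 2)*(l + 3)^2*(l + 3)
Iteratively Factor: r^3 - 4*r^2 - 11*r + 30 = (r - 5)*(r^2 + r - 6) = (r - 5)*(r + 3)*(r - 2)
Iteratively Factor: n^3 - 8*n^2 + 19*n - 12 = (n - 1)*(n^2 - 7*n + 12) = (n - 3)*(n - 1)*(n - 4)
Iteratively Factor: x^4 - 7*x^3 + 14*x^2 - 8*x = (x - 1)*(x^3 - 6*x^2 + 8*x) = (x - 4)*(x - 1)*(x^2 - 2*x) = (x - 4)*(x - 2)*(x - 1)*(x)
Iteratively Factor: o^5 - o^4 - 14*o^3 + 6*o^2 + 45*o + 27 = (o + 1)*(o^4 - 2*o^3 - 12*o^2 + 18*o + 27) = (o - 3)*(o + 1)*(o^3 + o^2 - 9*o - 9) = (o - 3)^2*(o + 1)*(o^2 + 4*o + 3) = (o - 3)^2*(o + 1)*(o + 3)*(o + 1)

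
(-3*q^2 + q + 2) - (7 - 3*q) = -3*q^2 + 4*q - 5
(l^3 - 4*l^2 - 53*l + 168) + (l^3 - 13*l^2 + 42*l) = 2*l^3 - 17*l^2 - 11*l + 168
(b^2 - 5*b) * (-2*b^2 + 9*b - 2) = -2*b^4 + 19*b^3 - 47*b^2 + 10*b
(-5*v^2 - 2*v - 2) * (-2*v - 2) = 10*v^3 + 14*v^2 + 8*v + 4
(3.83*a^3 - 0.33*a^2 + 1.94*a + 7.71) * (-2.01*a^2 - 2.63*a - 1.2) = -7.6983*a^5 - 9.4096*a^4 - 7.6275*a^3 - 20.2033*a^2 - 22.6053*a - 9.252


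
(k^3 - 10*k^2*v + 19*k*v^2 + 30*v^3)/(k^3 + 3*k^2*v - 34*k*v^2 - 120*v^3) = (k^2 - 4*k*v - 5*v^2)/(k^2 + 9*k*v + 20*v^2)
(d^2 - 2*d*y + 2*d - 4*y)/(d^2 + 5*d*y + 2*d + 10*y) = (d - 2*y)/(d + 5*y)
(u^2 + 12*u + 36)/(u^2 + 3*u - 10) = (u^2 + 12*u + 36)/(u^2 + 3*u - 10)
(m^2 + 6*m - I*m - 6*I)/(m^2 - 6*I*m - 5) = (m + 6)/(m - 5*I)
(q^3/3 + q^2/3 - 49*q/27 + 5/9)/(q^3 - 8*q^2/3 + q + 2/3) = (9*q^3 + 9*q^2 - 49*q + 15)/(9*(3*q^3 - 8*q^2 + 3*q + 2))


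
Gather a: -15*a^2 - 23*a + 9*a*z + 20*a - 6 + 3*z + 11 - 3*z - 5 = -15*a^2 + a*(9*z - 3)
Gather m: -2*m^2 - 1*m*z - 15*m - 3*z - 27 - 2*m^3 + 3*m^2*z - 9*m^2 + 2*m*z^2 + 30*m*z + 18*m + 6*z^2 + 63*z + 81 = -2*m^3 + m^2*(3*z - 11) + m*(2*z^2 + 29*z + 3) + 6*z^2 + 60*z + 54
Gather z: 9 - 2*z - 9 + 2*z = 0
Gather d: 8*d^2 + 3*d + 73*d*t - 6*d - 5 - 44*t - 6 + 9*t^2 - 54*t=8*d^2 + d*(73*t - 3) + 9*t^2 - 98*t - 11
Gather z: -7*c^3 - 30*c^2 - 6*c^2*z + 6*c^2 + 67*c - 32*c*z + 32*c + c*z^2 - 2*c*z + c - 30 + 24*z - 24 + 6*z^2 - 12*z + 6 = -7*c^3 - 24*c^2 + 100*c + z^2*(c + 6) + z*(-6*c^2 - 34*c + 12) - 48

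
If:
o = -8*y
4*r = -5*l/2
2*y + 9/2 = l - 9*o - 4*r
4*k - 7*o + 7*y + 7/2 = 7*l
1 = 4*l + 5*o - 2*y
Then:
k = -85/244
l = 37/61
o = -116/427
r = -185/488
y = 29/854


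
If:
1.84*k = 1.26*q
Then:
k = 0.684782608695652*q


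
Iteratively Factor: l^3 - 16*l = (l + 4)*(l^2 - 4*l) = (l - 4)*(l + 4)*(l)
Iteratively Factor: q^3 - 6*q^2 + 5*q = (q)*(q^2 - 6*q + 5) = q*(q - 1)*(q - 5)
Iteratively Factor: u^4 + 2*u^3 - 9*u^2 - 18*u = (u - 3)*(u^3 + 5*u^2 + 6*u) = (u - 3)*(u + 3)*(u^2 + 2*u) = u*(u - 3)*(u + 3)*(u + 2)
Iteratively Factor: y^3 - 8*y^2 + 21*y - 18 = (y - 2)*(y^2 - 6*y + 9) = (y - 3)*(y - 2)*(y - 3)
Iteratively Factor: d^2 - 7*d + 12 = (d - 4)*(d - 3)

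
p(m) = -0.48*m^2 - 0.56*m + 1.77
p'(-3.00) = 2.32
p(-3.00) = -0.87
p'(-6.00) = 5.20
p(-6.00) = -12.15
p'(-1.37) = 0.76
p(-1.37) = 1.64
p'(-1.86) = 1.23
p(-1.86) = 1.15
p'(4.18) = -4.57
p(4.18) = -8.96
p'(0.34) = -0.89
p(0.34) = 1.52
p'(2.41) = -2.87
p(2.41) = -2.37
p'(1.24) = -1.75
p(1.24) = 0.34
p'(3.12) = -3.56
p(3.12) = -4.65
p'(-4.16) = 3.43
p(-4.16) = -4.21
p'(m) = -0.96*m - 0.56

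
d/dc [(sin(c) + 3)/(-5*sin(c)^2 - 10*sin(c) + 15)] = cos(c)/(5*(sin(c) - 1)^2)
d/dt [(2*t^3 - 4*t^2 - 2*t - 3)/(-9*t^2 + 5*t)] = (-18*t^4 + 20*t^3 - 38*t^2 - 54*t + 15)/(t^2*(81*t^2 - 90*t + 25))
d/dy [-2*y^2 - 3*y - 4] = -4*y - 3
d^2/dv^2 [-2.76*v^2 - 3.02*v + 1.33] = -5.52000000000000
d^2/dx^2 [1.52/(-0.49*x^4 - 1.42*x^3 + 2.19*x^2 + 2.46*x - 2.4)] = ((8.9376*x^2 + 12.9504*x - 6.6576)*(0.49*x^4 + 1.42*x^3 - 2.19*x^2 - 2.46*x + 2.4) - 1.52*(1.96*x^3 + 4.26*x^2 - 4.38*x - 2.46)*(3.92*x^3 + 8.52*x^2 - 8.76*x - 4.92))/(0.49*x^4 + 1.42*x^3 - 2.19*x^2 - 2.46*x + 2.4)^3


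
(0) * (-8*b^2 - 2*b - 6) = 0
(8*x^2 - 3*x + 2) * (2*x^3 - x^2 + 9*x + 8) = 16*x^5 - 14*x^4 + 79*x^3 + 35*x^2 - 6*x + 16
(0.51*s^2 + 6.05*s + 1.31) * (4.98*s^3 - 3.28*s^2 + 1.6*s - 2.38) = 2.5398*s^5 + 28.4562*s^4 - 12.5042*s^3 + 4.1694*s^2 - 12.303*s - 3.1178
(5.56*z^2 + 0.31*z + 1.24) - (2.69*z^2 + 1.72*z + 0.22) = 2.87*z^2 - 1.41*z + 1.02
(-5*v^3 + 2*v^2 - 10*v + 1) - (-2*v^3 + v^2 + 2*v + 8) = -3*v^3 + v^2 - 12*v - 7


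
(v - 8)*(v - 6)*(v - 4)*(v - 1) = v^4 - 19*v^3 + 122*v^2 - 296*v + 192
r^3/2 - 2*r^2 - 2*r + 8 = (r/2 + 1)*(r - 4)*(r - 2)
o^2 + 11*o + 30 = (o + 5)*(o + 6)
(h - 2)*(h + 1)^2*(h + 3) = h^4 + 3*h^3 - 3*h^2 - 11*h - 6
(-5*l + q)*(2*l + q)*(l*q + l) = -10*l^3*q - 10*l^3 - 3*l^2*q^2 - 3*l^2*q + l*q^3 + l*q^2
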